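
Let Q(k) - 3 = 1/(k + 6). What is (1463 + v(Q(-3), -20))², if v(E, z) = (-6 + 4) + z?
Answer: 2076481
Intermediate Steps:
Q(k) = 3 + 1/(6 + k) (Q(k) = 3 + 1/(k + 6) = 3 + 1/(6 + k))
v(E, z) = -2 + z
(1463 + v(Q(-3), -20))² = (1463 + (-2 - 20))² = (1463 - 22)² = 1441² = 2076481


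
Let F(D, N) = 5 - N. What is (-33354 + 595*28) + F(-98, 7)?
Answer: -16696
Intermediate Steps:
(-33354 + 595*28) + F(-98, 7) = (-33354 + 595*28) + (5 - 1*7) = (-33354 + 16660) + (5 - 7) = -16694 - 2 = -16696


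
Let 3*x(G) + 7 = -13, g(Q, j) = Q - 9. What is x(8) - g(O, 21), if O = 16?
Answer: -41/3 ≈ -13.667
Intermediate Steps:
g(Q, j) = -9 + Q
x(G) = -20/3 (x(G) = -7/3 + (1/3)*(-13) = -7/3 - 13/3 = -20/3)
x(8) - g(O, 21) = -20/3 - (-9 + 16) = -20/3 - 1*7 = -20/3 - 7 = -41/3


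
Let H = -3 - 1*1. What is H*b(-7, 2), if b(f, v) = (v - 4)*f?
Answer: -56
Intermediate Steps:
b(f, v) = f*(-4 + v) (b(f, v) = (-4 + v)*f = f*(-4 + v))
H = -4 (H = -3 - 1 = -4)
H*b(-7, 2) = -(-28)*(-4 + 2) = -(-28)*(-2) = -4*14 = -56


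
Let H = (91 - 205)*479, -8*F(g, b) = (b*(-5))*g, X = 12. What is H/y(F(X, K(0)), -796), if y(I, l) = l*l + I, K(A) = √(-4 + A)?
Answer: -34599235296/401469235681 + 819090*I/401469235681 ≈ -0.086182 + 2.0402e-6*I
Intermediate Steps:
F(g, b) = 5*b*g/8 (F(g, b) = -b*(-5)*g/8 = -(-5*b)*g/8 = -(-5)*b*g/8 = 5*b*g/8)
y(I, l) = I + l² (y(I, l) = l² + I = I + l²)
H = -54606 (H = -114*479 = -54606)
H/y(F(X, K(0)), -796) = -54606/((5/8)*√(-4 + 0)*12 + (-796)²) = -54606/((5/8)*√(-4)*12 + 633616) = -54606/((5/8)*(2*I)*12 + 633616) = -54606/(15*I + 633616) = -54606*(633616 - 15*I)/401469235681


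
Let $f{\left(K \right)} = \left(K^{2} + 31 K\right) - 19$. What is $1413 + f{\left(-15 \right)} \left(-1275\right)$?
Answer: $331638$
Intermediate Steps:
$f{\left(K \right)} = -19 + K^{2} + 31 K$
$1413 + f{\left(-15 \right)} \left(-1275\right) = 1413 + \left(-19 + \left(-15\right)^{2} + 31 \left(-15\right)\right) \left(-1275\right) = 1413 + \left(-19 + 225 - 465\right) \left(-1275\right) = 1413 - -330225 = 1413 + 330225 = 331638$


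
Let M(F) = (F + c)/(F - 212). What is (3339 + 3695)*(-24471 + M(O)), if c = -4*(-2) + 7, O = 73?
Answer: -23926551938/139 ≈ -1.7213e+8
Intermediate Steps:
c = 15 (c = 8 + 7 = 15)
M(F) = (15 + F)/(-212 + F) (M(F) = (F + 15)/(F - 212) = (15 + F)/(-212 + F))
(3339 + 3695)*(-24471 + M(O)) = (3339 + 3695)*(-24471 + (15 + 73)/(-212 + 73)) = 7034*(-24471 + 88/(-139)) = 7034*(-24471 - 1/139*88) = 7034*(-24471 - 88/139) = 7034*(-3401557/139) = -23926551938/139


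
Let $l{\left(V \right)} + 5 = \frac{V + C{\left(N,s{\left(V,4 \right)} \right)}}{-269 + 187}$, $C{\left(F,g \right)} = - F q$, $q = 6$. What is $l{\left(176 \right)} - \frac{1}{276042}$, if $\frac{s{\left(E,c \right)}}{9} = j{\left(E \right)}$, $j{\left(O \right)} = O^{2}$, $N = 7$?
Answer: $- \frac{75083465}{11317722} \approx -6.6341$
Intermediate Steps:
$s{\left(E,c \right)} = 9 E^{2}$
$C{\left(F,g \right)} = - 6 F$ ($C{\left(F,g \right)} = - F 6 = - 6 F$)
$l{\left(V \right)} = - \frac{184}{41} - \frac{V}{82}$ ($l{\left(V \right)} = -5 + \frac{V - 42}{-269 + 187} = -5 + \frac{V - 42}{-82} = -5 + \left(-42 + V\right) \left(- \frac{1}{82}\right) = -5 - \left(- \frac{21}{41} + \frac{V}{82}\right) = - \frac{184}{41} - \frac{V}{82}$)
$l{\left(176 \right)} - \frac{1}{276042} = \left(- \frac{184}{41} - \frac{88}{41}\right) - \frac{1}{276042} = - \frac{272}{41} - \frac{1}{276042} = - \frac{75083465}{11317722}$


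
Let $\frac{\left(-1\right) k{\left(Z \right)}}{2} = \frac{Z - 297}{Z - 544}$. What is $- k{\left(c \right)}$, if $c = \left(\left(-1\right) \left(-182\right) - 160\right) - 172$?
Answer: $\frac{447}{347} \approx 1.2882$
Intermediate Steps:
$c = -150$ ($c = \left(182 - 160\right) - 172 = 22 - 172 = -150$)
$k{\left(Z \right)} = - \frac{2 \left(-297 + Z\right)}{-544 + Z}$ ($k{\left(Z \right)} = - 2 \frac{Z - 297}{Z - 544} = - 2 \frac{Z - 297}{-544 + Z} = - 2 \frac{-297 + Z}{-544 + Z} = - \frac{2 \left(-297 + Z\right)}{-544 + Z}$)
$- k{\left(c \right)} = - \frac{2 \left(297 - -150\right)}{-544 - 150} = - \frac{2 \left(297 + 150\right)}{-694} = - \frac{2 \left(-1\right) 447}{694} = \left(-1\right) \left(- \frac{447}{347}\right) = \frac{447}{347}$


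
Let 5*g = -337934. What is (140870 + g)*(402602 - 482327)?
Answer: -5842503120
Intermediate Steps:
g = -337934/5 (g = (⅕)*(-337934) = -337934/5 ≈ -67587.)
(140870 + g)*(402602 - 482327) = (140870 - 337934/5)*(402602 - 482327) = (366416/5)*(-79725) = -5842503120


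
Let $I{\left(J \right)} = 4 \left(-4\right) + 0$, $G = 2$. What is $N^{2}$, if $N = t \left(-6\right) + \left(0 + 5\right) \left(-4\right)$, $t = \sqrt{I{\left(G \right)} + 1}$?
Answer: $-140 + 240 i \sqrt{15} \approx -140.0 + 929.52 i$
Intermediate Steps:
$I{\left(J \right)} = -16$ ($I{\left(J \right)} = -16 + 0 = -16$)
$t = i \sqrt{15}$ ($t = \sqrt{-16 + 1} = \sqrt{-15} = i \sqrt{15} \approx 3.873 i$)
$N = -20 - 6 i \sqrt{15}$ ($N = i \sqrt{15} \left(-6\right) + \left(0 + 5\right) \left(-4\right) = - 6 i \sqrt{15} + 5 \left(-4\right) = - 6 i \sqrt{15} - 20 = -20 - 6 i \sqrt{15} \approx -20.0 - 23.238 i$)
$N^{2} = \left(-20 - 6 i \sqrt{15}\right)^{2}$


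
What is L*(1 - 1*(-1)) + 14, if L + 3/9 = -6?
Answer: 4/3 ≈ 1.3333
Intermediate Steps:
L = -19/3 (L = -⅓ - 6 = -19/3 ≈ -6.3333)
L*(1 - 1*(-1)) + 14 = -19*(1 - 1*(-1))/3 + 14 = -19*(1 + 1)/3 + 14 = -19/3*2 + 14 = -38/3 + 14 = 4/3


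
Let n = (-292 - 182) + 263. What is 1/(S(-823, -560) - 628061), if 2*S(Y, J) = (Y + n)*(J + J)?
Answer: -1/49021 ≈ -2.0399e-5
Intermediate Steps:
n = -211 (n = -474 + 263 = -211)
S(Y, J) = J*(-211 + Y) (S(Y, J) = ((Y - 211)*(J + J))/2 = ((-211 + Y)*(2*J))/2 = (2*J*(-211 + Y))/2 = J*(-211 + Y))
1/(S(-823, -560) - 628061) = 1/(-560*(-211 - 823) - 628061) = 1/(-560*(-1034) - 628061) = 1/(579040 - 628061) = 1/(-49021) = -1/49021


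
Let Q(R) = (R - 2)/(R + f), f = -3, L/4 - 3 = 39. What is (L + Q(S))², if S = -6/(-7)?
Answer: 6390784/225 ≈ 28404.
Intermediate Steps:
S = 6/7 (S = -6*(-⅐) = 6/7 ≈ 0.85714)
L = 168 (L = 12 + 4*39 = 12 + 156 = 168)
Q(R) = (-2 + R)/(-3 + R) (Q(R) = (R - 2)/(R - 3) = (-2 + R)/(-3 + R))
(L + Q(S))² = (168 + (-2 + 6/7)/(-3 + 6/7))² = (168 - 8/7/(-15/7))² = (168 - 7/15*(-8/7))² = (168 + 8/15)² = (2528/15)² = 6390784/225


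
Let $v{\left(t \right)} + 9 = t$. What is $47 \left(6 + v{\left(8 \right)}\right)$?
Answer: $235$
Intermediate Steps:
$v{\left(t \right)} = -9 + t$
$47 \left(6 + v{\left(8 \right)}\right) = 47 \left(6 + \left(-9 + 8\right)\right) = 47 \left(6 - 1\right) = 47 \cdot 5 = 235$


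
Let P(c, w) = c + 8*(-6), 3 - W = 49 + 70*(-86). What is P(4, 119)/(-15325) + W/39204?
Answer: 46638263/300400650 ≈ 0.15525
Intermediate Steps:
W = 5974 (W = 3 - (49 + 70*(-86)) = 3 - (49 - 6020) = 3 - 1*(-5971) = 3 + 5971 = 5974)
P(c, w) = -48 + c (P(c, w) = c - 48 = -48 + c)
P(4, 119)/(-15325) + W/39204 = (-48 + 4)/(-15325) + 5974/39204 = -44*(-1/15325) + 5974*(1/39204) = 44/15325 + 2987/19602 = 46638263/300400650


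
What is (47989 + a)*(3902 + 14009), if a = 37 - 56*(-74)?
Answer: 934416870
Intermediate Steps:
a = 4181 (a = 37 + 4144 = 4181)
(47989 + a)*(3902 + 14009) = (47989 + 4181)*(3902 + 14009) = 52170*17911 = 934416870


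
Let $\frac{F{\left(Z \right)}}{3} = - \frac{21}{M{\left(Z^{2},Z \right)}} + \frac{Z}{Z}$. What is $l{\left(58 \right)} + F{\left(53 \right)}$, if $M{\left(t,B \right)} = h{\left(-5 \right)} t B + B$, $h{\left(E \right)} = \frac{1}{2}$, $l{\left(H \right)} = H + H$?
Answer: $\frac{5909617}{49661} \approx 119.0$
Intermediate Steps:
$l{\left(H \right)} = 2 H$
$h{\left(E \right)} = \frac{1}{2}$
$M{\left(t,B \right)} = B + \frac{B t}{2}$ ($M{\left(t,B \right)} = \frac{t}{2} B + B = \frac{B t}{2} + B = B + \frac{B t}{2}$)
$F{\left(Z \right)} = 3 - \frac{126}{Z \left(2 + Z^{2}\right)}$ ($F{\left(Z \right)} = 3 \left(- \frac{21}{\frac{1}{2} Z \left(2 + Z^{2}\right)} + \frac{Z}{Z}\right) = 3 \left(- 21 \frac{2}{Z \left(2 + Z^{2}\right)} + 1\right) = 3 \left(- \frac{42}{Z \left(2 + Z^{2}\right)} + 1\right) = 3 \left(1 - \frac{42}{Z \left(2 + Z^{2}\right)}\right) = 3 - \frac{126}{Z \left(2 + Z^{2}\right)}$)
$l{\left(58 \right)} + F{\left(53 \right)} = 2 \cdot 58 + \frac{3 \left(-42 + 53 \left(2 + 53^{2}\right)\right)}{53 \left(2 + 53^{2}\right)} = 116 + 3 \cdot \frac{1}{53} \frac{1}{2 + 2809} \left(-42 + 53 \left(2 + 2809\right)\right) = 116 + 3 \cdot \frac{1}{53} \cdot \frac{1}{2811} \left(-42 + 53 \cdot 2811\right) = 116 + 3 \cdot \frac{1}{53} \cdot \frac{1}{2811} \left(-42 + 148983\right) = 116 + 3 \cdot \frac{1}{53} \cdot \frac{1}{2811} \cdot 148941 = 116 + \frac{148941}{49661} = \frac{5909617}{49661}$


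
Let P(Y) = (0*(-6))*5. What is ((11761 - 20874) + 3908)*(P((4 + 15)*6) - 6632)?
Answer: 34519560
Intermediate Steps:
P(Y) = 0 (P(Y) = 0*5 = 0)
((11761 - 20874) + 3908)*(P((4 + 15)*6) - 6632) = ((11761 - 20874) + 3908)*(0 - 6632) = (-9113 + 3908)*(-6632) = -5205*(-6632) = 34519560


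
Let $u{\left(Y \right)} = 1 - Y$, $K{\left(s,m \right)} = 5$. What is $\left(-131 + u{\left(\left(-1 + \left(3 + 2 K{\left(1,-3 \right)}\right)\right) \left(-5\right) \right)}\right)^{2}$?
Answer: $4900$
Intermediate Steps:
$\left(-131 + u{\left(\left(-1 + \left(3 + 2 K{\left(1,-3 \right)}\right)\right) \left(-5\right) \right)}\right)^{2} = \left(-131 - \left(-1 + \left(-1 + \left(3 + 2 \cdot 5\right)\right) \left(-5\right)\right)\right)^{2} = \left(-131 - \left(-1 + \left(-1 + \left(3 + 10\right)\right) \left(-5\right)\right)\right)^{2} = \left(-131 - \left(-1 + \left(-1 + 13\right) \left(-5\right)\right)\right)^{2} = \left(-131 - \left(-1 + 12 \left(-5\right)\right)\right)^{2} = \left(-131 + \left(1 - -60\right)\right)^{2} = \left(-131 + \left(1 + 60\right)\right)^{2} = \left(-131 + 61\right)^{2} = \left(-70\right)^{2} = 4900$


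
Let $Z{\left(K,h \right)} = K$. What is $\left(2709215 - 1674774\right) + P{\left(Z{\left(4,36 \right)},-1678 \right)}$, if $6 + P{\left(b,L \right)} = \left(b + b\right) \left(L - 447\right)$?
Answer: $1017435$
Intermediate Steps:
$P{\left(b,L \right)} = -6 + 2 b \left(-447 + L\right)$ ($P{\left(b,L \right)} = -6 + \left(b + b\right) \left(L - 447\right) = -6 + 2 b \left(-447 + L\right)$)
$\left(2709215 - 1674774\right) + P{\left(Z{\left(4,36 \right)},-1678 \right)} = \left(2709215 - 1674774\right) - \left(3582 + 13424\right) = 1034441 - 17006 = 1017435$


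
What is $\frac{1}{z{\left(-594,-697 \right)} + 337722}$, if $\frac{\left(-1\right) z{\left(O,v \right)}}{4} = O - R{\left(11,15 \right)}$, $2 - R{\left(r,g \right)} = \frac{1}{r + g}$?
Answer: $\frac{13}{4421376} \approx 2.9403 \cdot 10^{-6}$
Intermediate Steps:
$R{\left(r,g \right)} = 2 - \frac{1}{g + r}$ ($R{\left(r,g \right)} = 2 - \frac{1}{r + g} = 2 - \frac{1}{g + r}$)
$z{\left(O,v \right)} = \frac{102}{13} - 4 O$ ($z{\left(O,v \right)} = - 4 \left(O - \frac{-1 + 2 \cdot 15 + 2 \cdot 11}{15 + 11}\right) = - 4 \left(O - \frac{-1 + 30 + 22}{26}\right) = - 4 \left(O - \frac{1}{26} \cdot 51\right) = - 4 \left(O - \frac{51}{26}\right) = - 4 \left(- \frac{51}{26} + O\right) = \frac{102}{13} - 4 O$)
$\frac{1}{z{\left(-594,-697 \right)} + 337722} = \frac{1}{\left(\frac{102}{13} - -2376\right) + 337722} = \frac{1}{\left(\frac{102}{13} + 2376\right) + 337722} = \frac{1}{\frac{30990}{13} + 337722} = \frac{1}{\frac{4421376}{13}} = \frac{13}{4421376}$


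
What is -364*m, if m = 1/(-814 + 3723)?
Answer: -364/2909 ≈ -0.12513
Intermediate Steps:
m = 1/2909 ≈ 0.00034376
-364*m = -364*1/2909 = -364/2909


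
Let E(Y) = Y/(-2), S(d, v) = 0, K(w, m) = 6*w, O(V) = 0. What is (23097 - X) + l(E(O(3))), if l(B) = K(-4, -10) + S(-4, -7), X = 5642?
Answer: 17431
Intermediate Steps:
E(Y) = -Y/2 (E(Y) = Y*(-½) = -Y/2)
l(B) = -24 (l(B) = 6*(-4) + 0 = -24 + 0 = -24)
(23097 - X) + l(E(O(3))) = (23097 - 1*5642) - 24 = (23097 - 5642) - 24 = 17455 - 24 = 17431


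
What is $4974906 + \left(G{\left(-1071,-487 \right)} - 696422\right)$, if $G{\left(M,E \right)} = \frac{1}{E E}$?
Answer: $\frac{1014723771797}{237169} \approx 4.2785 \cdot 10^{6}$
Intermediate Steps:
$G{\left(M,E \right)} = \frac{1}{E^{2}}$
$4974906 + \left(G{\left(-1071,-487 \right)} - 696422\right) = 4974906 - \left(696422 - \frac{1}{237169}\right) = 4974906 + \left(\frac{1}{237169} - 696422\right) = 4974906 - \frac{165169709317}{237169} = \frac{1014723771797}{237169}$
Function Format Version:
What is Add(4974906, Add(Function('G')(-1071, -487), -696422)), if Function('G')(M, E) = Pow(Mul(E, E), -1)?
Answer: Rational(1014723771797, 237169) ≈ 4.2785e+6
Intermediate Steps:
Function('G')(M, E) = Pow(E, -2) (Function('G')(M, E) = Pow(Pow(E, 2), -1) = Pow(E, -2))
Add(4974906, Add(Function('G')(-1071, -487), -696422)) = Add(4974906, Add(Pow(-487, -2), -696422)) = Add(4974906, Add(Rational(1, 237169), -696422)) = Add(4974906, Rational(-165169709317, 237169)) = Rational(1014723771797, 237169)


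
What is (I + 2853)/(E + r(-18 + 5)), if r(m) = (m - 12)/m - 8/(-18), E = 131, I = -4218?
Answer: -159705/15604 ≈ -10.235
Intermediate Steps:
r(m) = 4/9 + (-12 + m)/m (r(m) = (-12 + m)/m - 8*(-1/18) = (-12 + m)/m + 4/9 = 4/9 + (-12 + m)/m)
(I + 2853)/(E + r(-18 + 5)) = (-4218 + 2853)/(131 + (13/9 - 12/(-18 + 5))) = -1365/(131 + (13/9 - 12/(-13))) = -1365/(131 + (13/9 - 12*(-1/13))) = -1365/(131 + (13/9 + 12/13)) = -1365/(131 + 277/117) = -1365/15604/117 = -1365*117/15604 = -159705/15604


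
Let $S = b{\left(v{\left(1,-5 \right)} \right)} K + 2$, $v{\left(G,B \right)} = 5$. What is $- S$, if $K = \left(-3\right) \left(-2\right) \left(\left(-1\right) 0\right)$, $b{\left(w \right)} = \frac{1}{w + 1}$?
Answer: $-2$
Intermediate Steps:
$b{\left(w \right)} = \frac{1}{1 + w}$
$K = 0$ ($K = 6 \cdot 0 = 0$)
$S = 2$ ($S = \frac{1}{1 + 5} \cdot 0 + 2 = \frac{1}{6} \cdot 0 + 2 = 0 + 2 = 2$)
$- S = \left(-1\right) 2 = -2$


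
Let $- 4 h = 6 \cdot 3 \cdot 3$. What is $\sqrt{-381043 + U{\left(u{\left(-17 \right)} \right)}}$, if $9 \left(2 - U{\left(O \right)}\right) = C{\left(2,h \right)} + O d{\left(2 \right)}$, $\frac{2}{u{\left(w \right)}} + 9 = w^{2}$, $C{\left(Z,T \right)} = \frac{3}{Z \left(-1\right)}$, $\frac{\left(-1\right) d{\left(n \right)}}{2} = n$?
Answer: $\frac{i \sqrt{16803900610}}{210} \approx 617.29 i$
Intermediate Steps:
$d{\left(n \right)} = - 2 n$
$h = - \frac{27}{2}$ ($h = - \frac{6 \cdot 3 \cdot 3}{4} = - \frac{18 \cdot 3}{4} = \left(- \frac{1}{4}\right) 54 = - \frac{27}{2} \approx -13.5$)
$C{\left(Z,T \right)} = - \frac{3}{Z}$ ($C{\left(Z,T \right)} = \frac{3}{\left(-1\right) Z} = 3 \left(- \frac{1}{Z}\right) = - \frac{3}{Z}$)
$u{\left(w \right)} = \frac{2}{-9 + w^{2}}$
$U{\left(O \right)} = \frac{13}{6} + \frac{4 O}{9}$ ($U{\left(O \right)} = 2 - \frac{- \frac{3}{2} + O \left(\left(-2\right) 2\right)}{9} = 2 - \frac{\left(-3\right) \frac{1}{2} + O \left(-4\right)}{9} = 2 - \frac{- \frac{3}{2} - 4 O}{9} = 2 + \left(\frac{1}{6} + \frac{4 O}{9}\right) = \frac{13}{6} + \frac{4 O}{9}$)
$\sqrt{-381043 + U{\left(u{\left(-17 \right)} \right)}} = \sqrt{-381043 + \left(\frac{13}{6} + \frac{4 \frac{2}{-9 + \left(-17\right)^{2}}}{9}\right)} = \sqrt{-381043 + \left(\frac{13}{6} + \frac{4 \frac{2}{-9 + 289}}{9}\right)} = \sqrt{-381043 + \left(\frac{13}{6} + \frac{4 \cdot \frac{2}{280}}{9}\right)} = \sqrt{-381043 + \left(\frac{13}{6} + \frac{4 \cdot 2 \cdot \frac{1}{280}}{9}\right)} = \sqrt{-381043 + \left(\frac{13}{6} + \frac{4}{9} \cdot \frac{1}{140}\right)} = \sqrt{-381043 + \left(\frac{13}{6} + \frac{1}{315}\right)} = \sqrt{-381043 + \frac{1367}{630}} = \sqrt{- \frac{240055723}{630}} = \frac{i \sqrt{16803900610}}{210}$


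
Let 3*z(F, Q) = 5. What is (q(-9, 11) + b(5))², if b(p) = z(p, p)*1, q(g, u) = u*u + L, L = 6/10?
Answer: 3418801/225 ≈ 15195.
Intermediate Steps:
L = ⅗ (L = 6*(⅒) = ⅗ ≈ 0.60000)
z(F, Q) = 5/3 (z(F, Q) = (⅓)*5 = 5/3)
q(g, u) = ⅗ + u² (q(g, u) = u*u + ⅗ = u² + ⅗ = ⅗ + u²)
b(p) = 5/3 (b(p) = (5/3)*1 = 5/3)
(q(-9, 11) + b(5))² = ((⅗ + 11²) + 5/3)² = ((⅗ + 121) + 5/3)² = (608/5 + 5/3)² = (1849/15)² = 3418801/225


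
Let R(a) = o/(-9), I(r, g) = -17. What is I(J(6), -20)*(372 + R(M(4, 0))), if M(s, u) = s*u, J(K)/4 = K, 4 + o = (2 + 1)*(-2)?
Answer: -57086/9 ≈ -6342.9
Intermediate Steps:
o = -10 (o = -4 + (2 + 1)*(-2) = -4 + 3*(-2) = -4 - 6 = -10)
J(K) = 4*K
R(a) = 10/9 (R(a) = -10/(-9) = -10*(-⅑) = 10/9)
I(J(6), -20)*(372 + R(M(4, 0))) = -17*(372 + 10/9) = -17*3358/9 = -57086/9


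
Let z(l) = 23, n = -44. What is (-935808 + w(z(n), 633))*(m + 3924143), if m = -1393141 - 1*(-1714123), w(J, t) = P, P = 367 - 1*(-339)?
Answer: -3969624877750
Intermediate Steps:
P = 706 (P = 367 + 339 = 706)
w(J, t) = 706
m = 320982 (m = -1393141 + 1714123 = 320982)
(-935808 + w(z(n), 633))*(m + 3924143) = (-935808 + 706)*(320982 + 3924143) = -935102*4245125 = -3969624877750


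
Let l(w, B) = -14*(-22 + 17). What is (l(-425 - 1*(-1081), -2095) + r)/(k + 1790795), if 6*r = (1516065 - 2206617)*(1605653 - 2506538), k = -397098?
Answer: 103684656490/1393697 ≈ 74395.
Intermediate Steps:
l(w, B) = 70 (l(w, B) = -14*(-5) = 70)
r = 103684656420 (r = ((1516065 - 2206617)*(1605653 - 2506538))/6 = (-690552*(-900885))/6 = (⅙)*622107938520 = 103684656420)
(l(-425 - 1*(-1081), -2095) + r)/(k + 1790795) = (70 + 103684656420)/(-397098 + 1790795) = 103684656490/1393697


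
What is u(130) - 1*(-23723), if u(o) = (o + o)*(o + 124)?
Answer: 89763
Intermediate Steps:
u(o) = 2*o*(124 + o) (u(o) = (2*o)*(124 + o) = 2*o*(124 + o))
u(130) - 1*(-23723) = 2*130*(124 + 130) - 1*(-23723) = 2*130*254 + 23723 = 66040 + 23723 = 89763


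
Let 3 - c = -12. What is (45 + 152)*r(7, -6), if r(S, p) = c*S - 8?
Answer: 19109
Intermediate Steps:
c = 15 (c = 3 - 1*(-12) = 3 + 12 = 15)
r(S, p) = -8 + 15*S (r(S, p) = 15*S - 8 = -8 + 15*S)
(45 + 152)*r(7, -6) = (45 + 152)*(-8 + 15*7) = 197*(-8 + 105) = 197*97 = 19109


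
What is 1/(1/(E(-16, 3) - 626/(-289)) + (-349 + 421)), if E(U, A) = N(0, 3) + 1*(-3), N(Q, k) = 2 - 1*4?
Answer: 819/58679 ≈ 0.013957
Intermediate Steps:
N(Q, k) = -2 (N(Q, k) = 2 - 4 = -2)
E(U, A) = -5 (E(U, A) = -2 + 1*(-3) = -2 - 3 = -5)
1/(1/(E(-16, 3) - 626/(-289)) + (-349 + 421)) = 1/(1/(-5 - 626/(-289)) + (-349 + 421)) = 1/(1/(-5 - 626*(-1/289)) + 72) = 1/(1/(-5 + 626/289) + 72) = 1/(1/(-819/289) + 72) = 1/(-289/819 + 72) = 1/(58679/819) = 819/58679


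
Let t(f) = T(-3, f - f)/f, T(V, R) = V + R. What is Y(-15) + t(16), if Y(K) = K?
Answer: -243/16 ≈ -15.188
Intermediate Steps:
T(V, R) = R + V
t(f) = -3/f (t(f) = ((f - f) - 3)/f = (0 - 3)/f = -3/f)
Y(-15) + t(16) = -15 - 3/16 = -243/16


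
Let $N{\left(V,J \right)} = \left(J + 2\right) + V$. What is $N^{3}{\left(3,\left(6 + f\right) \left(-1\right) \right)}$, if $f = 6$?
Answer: $-343$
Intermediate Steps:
$N{\left(V,J \right)} = 2 + J + V$ ($N{\left(V,J \right)} = \left(2 + J\right) + V = 2 + J + V$)
$N^{3}{\left(3,\left(6 + f\right) \left(-1\right) \right)} = \left(2 + \left(6 + 6\right) \left(-1\right) + 3\right)^{3} = \left(2 + 12 \left(-1\right) + 3\right)^{3} = \left(2 - 12 + 3\right)^{3} = \left(-7\right)^{3} = -343$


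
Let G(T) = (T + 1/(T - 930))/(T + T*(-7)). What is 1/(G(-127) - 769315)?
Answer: -402717/309816295975 ≈ -1.2999e-6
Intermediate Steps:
G(T) = -(T + 1/(-930 + T))/(6*T) (G(T) = (T + 1/(-930 + T))/(T - 7*T) = (T + 1/(-930 + T))/((-6*T)) = (T + 1/(-930 + T))*(-1/(6*T)) = -(T + 1/(-930 + T))/(6*T))
1/(G(-127) - 769315) = 1/((⅙)*(-1 - 1*(-127)² + 930*(-127))/(-127*(-930 - 127)) - 769315) = 1/((⅙)*(-1/127)*(-1 - 1*16129 - 118110)/(-1057) - 769315) = 1/((⅙)*(-1/127)*(-1/1057)*(-1 - 16129 - 118110) - 769315) = 1/((⅙)*(-1/127)*(-1/1057)*(-134240) - 769315) = 1/(-67120/402717 - 769315) = 1/(-309816295975/402717) = -402717/309816295975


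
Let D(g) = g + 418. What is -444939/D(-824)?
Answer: 444939/406 ≈ 1095.9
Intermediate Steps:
D(g) = 418 + g
-444939/D(-824) = -444939/(418 - 824) = -444939/(-406) = -444939*(-1/406) = 444939/406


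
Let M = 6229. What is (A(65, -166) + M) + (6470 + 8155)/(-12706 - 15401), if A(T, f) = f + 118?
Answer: 19301638/3123 ≈ 6180.5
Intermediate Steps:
A(T, f) = 118 + f
(A(65, -166) + M) + (6470 + 8155)/(-12706 - 15401) = ((118 - 166) + 6229) + (6470 + 8155)/(-12706 - 15401) = (-48 + 6229) + 14625/(-28107) = 6181 + 14625*(-1/28107) = 6181 - 1625/3123 = 19301638/3123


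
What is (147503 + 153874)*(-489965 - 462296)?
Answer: -286989563397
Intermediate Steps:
(147503 + 153874)*(-489965 - 462296) = 301377*(-952261) = -286989563397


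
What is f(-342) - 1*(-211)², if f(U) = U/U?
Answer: -44520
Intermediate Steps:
f(U) = 1
f(-342) - 1*(-211)² = 1 - 1*(-211)² = 1 - 1*44521 = 1 - 44521 = -44520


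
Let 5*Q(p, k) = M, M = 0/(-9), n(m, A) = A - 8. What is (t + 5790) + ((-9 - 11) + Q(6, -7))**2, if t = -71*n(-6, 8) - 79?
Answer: 6111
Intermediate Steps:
n(m, A) = -8 + A
M = 0 (M = 0*(-1/9) = 0)
Q(p, k) = 0 (Q(p, k) = (1/5)*0 = 0)
t = -79 (t = -71*(-8 + 8) - 79 = -71*0 - 79 = 0 - 79 = -79)
(t + 5790) + ((-9 - 11) + Q(6, -7))**2 = (-79 + 5790) + ((-9 - 11) + 0)**2 = 5711 + (-20 + 0)**2 = 5711 + (-20)**2 = 5711 + 400 = 6111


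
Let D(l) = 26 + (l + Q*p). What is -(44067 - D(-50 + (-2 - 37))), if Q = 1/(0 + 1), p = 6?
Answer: -44124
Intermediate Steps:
Q = 1 (Q = 1/1 = 1)
D(l) = 32 + l (D(l) = 26 + (l + 1*6) = 26 + (l + 6) = 26 + (6 + l) = 32 + l)
-(44067 - D(-50 + (-2 - 37))) = -(44067 - (32 + (-50 + (-2 - 37)))) = -(44067 - (32 + (-50 - 39))) = -(44067 - (32 - 89)) = -(44067 - 1*(-57)) = -(44067 + 57) = -1*44124 = -44124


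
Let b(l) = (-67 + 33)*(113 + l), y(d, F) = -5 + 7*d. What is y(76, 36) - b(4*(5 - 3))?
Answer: 4641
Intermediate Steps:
b(l) = -3842 - 34*l (b(l) = -34*(113 + l) = -3842 - 34*l)
y(76, 36) - b(4*(5 - 3)) = (-5 + 7*76) - (-3842 - 136*(5 - 3)) = (-5 + 532) - (-3842 - 136*2) = 527 - (-3842 - 34*8) = 527 - (-3842 - 272) = 527 - 1*(-4114) = 527 + 4114 = 4641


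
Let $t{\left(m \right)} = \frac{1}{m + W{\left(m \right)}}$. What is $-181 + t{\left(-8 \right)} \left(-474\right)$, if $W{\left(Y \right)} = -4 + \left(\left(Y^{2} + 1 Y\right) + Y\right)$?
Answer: $- \frac{1165}{6} \approx -194.17$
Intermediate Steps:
$W{\left(Y \right)} = -4 + Y^{2} + 2 Y$ ($W{\left(Y \right)} = -4 + \left(\left(Y^{2} + Y\right) + Y\right) = -4 + \left(\left(Y + Y^{2}\right) + Y\right) = -4 + \left(Y^{2} + 2 Y\right) = -4 + Y^{2} + 2 Y$)
$t{\left(m \right)} = \frac{1}{-4 + m^{2} + 3 m}$ ($t{\left(m \right)} = \frac{1}{m + \left(-4 + m^{2} + 2 m\right)} = \frac{1}{-4 + m^{2} + 3 m}$)
$-181 + t{\left(-8 \right)} \left(-474\right) = -181 + \frac{1}{-4 + \left(-8\right)^{2} + 3 \left(-8\right)} \left(-474\right) = -181 + \frac{1}{-4 + 64 - 24} \left(-474\right) = -181 + \frac{1}{36} \left(-474\right) = -181 - \frac{79}{6} = - \frac{1165}{6}$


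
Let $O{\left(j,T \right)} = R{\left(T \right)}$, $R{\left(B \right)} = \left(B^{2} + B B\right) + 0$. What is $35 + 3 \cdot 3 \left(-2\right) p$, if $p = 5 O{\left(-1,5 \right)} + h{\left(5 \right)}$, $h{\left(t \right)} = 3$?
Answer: $-4519$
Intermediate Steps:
$R{\left(B \right)} = 2 B^{2}$ ($R{\left(B \right)} = \left(B^{2} + B^{2}\right) + 0 = 2 B^{2} + 0 = 2 B^{2}$)
$O{\left(j,T \right)} = 2 T^{2}$
$p = 253$ ($p = 5 \cdot 2 \cdot 5^{2} + 3 = 5 \cdot 2 \cdot 25 + 3 = 5 \cdot 50 + 3 = 250 + 3 = 253$)
$35 + 3 \cdot 3 \left(-2\right) p = 35 + 3 \cdot 3 \left(-2\right) 253 = 35 + 9 \left(-2\right) 253 = 35 - 4554 = -4519$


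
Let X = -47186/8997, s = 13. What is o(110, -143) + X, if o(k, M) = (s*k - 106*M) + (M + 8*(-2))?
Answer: 147764527/8997 ≈ 16424.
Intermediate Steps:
o(k, M) = -16 - 105*M + 13*k (o(k, M) = (13*k - 106*M) + (M + 8*(-2)) = (-106*M + 13*k) + (M - 16) = (-106*M + 13*k) + (-16 + M) = -16 - 105*M + 13*k)
X = -47186/8997 (X = -47186*1/8997 = -47186/8997 ≈ -5.2446)
o(110, -143) + X = (-16 - 105*(-143) + 13*110) - 47186/8997 = (-16 + 15015 + 1430) - 47186/8997 = 16429 - 47186/8997 = 147764527/8997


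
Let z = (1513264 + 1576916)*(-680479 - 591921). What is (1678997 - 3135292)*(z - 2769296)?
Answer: 5726075923288358320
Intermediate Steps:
z = -3931945032000 (z = 3090180*(-1272400) = -3931945032000)
(1678997 - 3135292)*(z - 2769296) = (1678997 - 3135292)*(-3931945032000 - 2769296) = -1456295*(-3931947801296) = 5726075923288358320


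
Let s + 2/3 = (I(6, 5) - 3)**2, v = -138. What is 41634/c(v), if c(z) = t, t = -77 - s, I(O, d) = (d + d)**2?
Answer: -62451/14228 ≈ -4.3893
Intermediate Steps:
I(O, d) = 4*d**2 (I(O, d) = (2*d)**2 = 4*d**2)
s = 28225/3 (s = -2/3 + (4*5**2 - 3)**2 = -2/3 + (4*25 - 3)**2 = -2/3 + (100 - 3)**2 = -2/3 + 97**2 = -2/3 + 9409 = 28225/3 ≈ 9408.3)
t = -28456/3 (t = -77 - 1*28225/3 = -77 - 28225/3 = -28456/3 ≈ -9485.3)
c(z) = -28456/3
41634/c(v) = 41634/(-28456/3) = 41634*(-3/28456) = -62451/14228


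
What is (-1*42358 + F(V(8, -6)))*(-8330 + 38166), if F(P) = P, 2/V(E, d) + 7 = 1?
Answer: -3791409700/3 ≈ -1.2638e+9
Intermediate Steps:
V(E, d) = -⅓ (V(E, d) = 2/(-7 + 1) = 2/(-6) = 2*(-⅙) = -⅓)
(-1*42358 + F(V(8, -6)))*(-8330 + 38166) = (-1*42358 - ⅓)*(-8330 + 38166) = (-42358 - ⅓)*29836 = -127075/3*29836 = -3791409700/3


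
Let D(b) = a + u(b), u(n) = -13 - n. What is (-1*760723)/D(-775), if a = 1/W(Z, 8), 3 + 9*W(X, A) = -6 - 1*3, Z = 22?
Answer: -3042892/3045 ≈ -999.31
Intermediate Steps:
W(X, A) = -4/3 (W(X, A) = -1/3 + (-6 - 1*3)/9 = -1/3 + (-6 - 3)/9 = -1/3 + (1/9)*(-9) = -1/3 - 1 = -4/3)
a = -3/4 (a = 1/(-4/3) = -3/4 ≈ -0.75000)
D(b) = -55/4 - b (D(b) = -3/4 + (-13 - b) = -55/4 - b)
(-1*760723)/D(-775) = (-1*760723)/(-55/4 - 1*(-775)) = -760723/(-55/4 + 775) = -760723/3045/4 = -760723*4/3045 = -3042892/3045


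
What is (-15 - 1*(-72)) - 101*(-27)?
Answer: 2784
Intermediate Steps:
(-15 - 1*(-72)) - 101*(-27) = (-15 + 72) + 2727 = 57 + 2727 = 2784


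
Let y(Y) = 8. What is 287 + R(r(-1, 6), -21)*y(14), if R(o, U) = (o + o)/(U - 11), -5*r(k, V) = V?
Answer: 1438/5 ≈ 287.60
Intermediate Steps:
r(k, V) = -V/5
R(o, U) = 2*o/(-11 + U) (R(o, U) = (2*o)/(-11 + U) = 2*o/(-11 + U))
287 + R(r(-1, 6), -21)*y(14) = 287 + (2*(-1/5*6)/(-11 - 21))*8 = 287 + (2*(-6/5)/(-32))*8 = 287 + (2*(-6/5)*(-1/32))*8 = 287 + (3/40)*8 = 287 + 3/5 = 1438/5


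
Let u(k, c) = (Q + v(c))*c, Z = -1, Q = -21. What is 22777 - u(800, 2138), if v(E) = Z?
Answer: 69813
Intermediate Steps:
v(E) = -1
u(k, c) = -22*c (u(k, c) = (-21 - 1)*c = -22*c)
22777 - u(800, 2138) = 22777 - (-22)*2138 = 22777 - 1*(-47036) = 22777 + 47036 = 69813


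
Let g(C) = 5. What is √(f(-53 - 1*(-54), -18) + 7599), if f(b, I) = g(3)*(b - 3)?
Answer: √7589 ≈ 87.115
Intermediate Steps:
f(b, I) = -15 + 5*b (f(b, I) = 5*(b - 3) = 5*(-3 + b) = -15 + 5*b)
√(f(-53 - 1*(-54), -18) + 7599) = √((-15 + 5*(-53 - 1*(-54))) + 7599) = √((-15 + 5*(-53 + 54)) + 7599) = √((-15 + 5*1) + 7599) = √((-15 + 5) + 7599) = √(-10 + 7599) = √7589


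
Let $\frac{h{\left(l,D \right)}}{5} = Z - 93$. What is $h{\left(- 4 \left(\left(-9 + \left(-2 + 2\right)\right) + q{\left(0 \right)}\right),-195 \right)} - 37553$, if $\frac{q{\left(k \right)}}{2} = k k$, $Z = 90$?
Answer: $-37568$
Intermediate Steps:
$q{\left(k \right)} = 2 k^{2}$ ($q{\left(k \right)} = 2 k k = 2 k^{2}$)
$h{\left(l,D \right)} = -15$ ($h{\left(l,D \right)} = 5 \left(90 - 93\right) = 5 \left(-3\right) = -15$)
$h{\left(- 4 \left(\left(-9 + \left(-2 + 2\right)\right) + q{\left(0 \right)}\right),-195 \right)} - 37553 = -15 - 37553 = -37568$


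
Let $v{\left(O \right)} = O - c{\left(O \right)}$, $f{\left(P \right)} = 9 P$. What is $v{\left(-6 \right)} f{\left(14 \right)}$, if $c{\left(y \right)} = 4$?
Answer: $-1260$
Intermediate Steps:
$v{\left(O \right)} = -4 + O$ ($v{\left(O \right)} = O - 4 = -4 + O$)
$v{\left(-6 \right)} f{\left(14 \right)} = \left(-4 - 6\right) 9 \cdot 14 = \left(-10\right) 126 = -1260$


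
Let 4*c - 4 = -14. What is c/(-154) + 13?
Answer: 4009/308 ≈ 13.016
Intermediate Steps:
c = -5/2 (c = 1 + (1/4)*(-14) = 1 - 7/2 = -5/2 ≈ -2.5000)
c/(-154) + 13 = -5/2/(-154) + 13 = -5/2*(-1/154) + 13 = 5/308 + 13 = 4009/308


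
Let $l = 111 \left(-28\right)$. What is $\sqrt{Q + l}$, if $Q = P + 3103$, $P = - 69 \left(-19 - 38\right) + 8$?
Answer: $4 \sqrt{246} \approx 62.738$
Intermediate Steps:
$P = 3941$ ($P = \left(-69\right) \left(-57\right) + 8 = 3933 + 8 = 3941$)
$l = -3108$
$Q = 7044$ ($Q = 3941 + 3103 = 7044$)
$\sqrt{Q + l} = \sqrt{7044 - 3108} = \sqrt{3936} = 4 \sqrt{246}$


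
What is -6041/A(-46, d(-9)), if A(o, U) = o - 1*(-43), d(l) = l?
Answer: 6041/3 ≈ 2013.7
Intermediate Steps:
A(o, U) = 43 + o (A(o, U) = o + 43 = 43 + o)
-6041/A(-46, d(-9)) = -6041/(43 - 46) = -6041/(-3) = -6041*(-⅓) = 6041/3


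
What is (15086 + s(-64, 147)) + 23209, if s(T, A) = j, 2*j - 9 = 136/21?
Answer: 1608715/42 ≈ 38303.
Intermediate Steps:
j = 325/42 (j = 9/2 + (136/21)/2 = 9/2 + (136*(1/21))/2 = 9/2 + (½)*(136/21) = 9/2 + 68/21 = 325/42 ≈ 7.7381)
s(T, A) = 325/42
(15086 + s(-64, 147)) + 23209 = (15086 + 325/42) + 23209 = 633937/42 + 23209 = 1608715/42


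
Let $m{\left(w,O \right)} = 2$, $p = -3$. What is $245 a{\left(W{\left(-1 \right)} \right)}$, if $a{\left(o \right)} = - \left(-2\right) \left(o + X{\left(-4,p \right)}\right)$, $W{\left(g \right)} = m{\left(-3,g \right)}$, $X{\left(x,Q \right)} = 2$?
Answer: $1960$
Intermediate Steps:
$W{\left(g \right)} = 2$
$a{\left(o \right)} = 4 + 2 o$ ($a{\left(o \right)} = - \left(-2\right) \left(o + 2\right) = - \left(-2\right) \left(2 + o\right) = - (-4 - 2 o) = 4 + 2 o$)
$245 a{\left(W{\left(-1 \right)} \right)} = 245 \left(4 + 2 \cdot 2\right) = 245 \left(4 + 4\right) = 245 \cdot 8 = 1960$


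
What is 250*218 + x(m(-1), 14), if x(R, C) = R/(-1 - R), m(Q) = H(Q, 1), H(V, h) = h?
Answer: 108999/2 ≈ 54500.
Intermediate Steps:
m(Q) = 1
250*218 + x(m(-1), 14) = 250*218 - 1*1/(1 + 1) = 54500 - 1*1/2 = 54500 - 1*1*½ = 54500 - ½ = 108999/2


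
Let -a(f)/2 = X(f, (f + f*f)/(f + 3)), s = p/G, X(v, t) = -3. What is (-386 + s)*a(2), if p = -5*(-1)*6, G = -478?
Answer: -553614/239 ≈ -2316.4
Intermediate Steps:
p = 30 (p = 5*6 = 30)
s = -15/239 (s = 30/(-478) = 30*(-1/478) = -15/239 ≈ -0.062762)
a(f) = 6 (a(f) = -2*(-3) = 6)
(-386 + s)*a(2) = (-386 - 15/239)*6 = -92269/239*6 = -553614/239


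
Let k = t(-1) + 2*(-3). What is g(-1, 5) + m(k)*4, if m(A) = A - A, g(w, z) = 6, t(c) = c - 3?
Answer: 6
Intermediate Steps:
t(c) = -3 + c
k = -10 (k = (-3 - 1) + 2*(-3) = -4 - 6 = -10)
m(A) = 0
g(-1, 5) + m(k)*4 = 6 + 0*4 = 6 + 0 = 6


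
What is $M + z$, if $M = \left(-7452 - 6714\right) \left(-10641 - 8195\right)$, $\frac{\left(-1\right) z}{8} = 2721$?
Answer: $266809008$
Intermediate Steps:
$z = -21768$ ($z = \left(-8\right) 2721 = -21768$)
$M = 266830776$ ($M = \left(-14166\right) \left(-18836\right) = 266830776$)
$M + z = 266830776 - 21768 = 266809008$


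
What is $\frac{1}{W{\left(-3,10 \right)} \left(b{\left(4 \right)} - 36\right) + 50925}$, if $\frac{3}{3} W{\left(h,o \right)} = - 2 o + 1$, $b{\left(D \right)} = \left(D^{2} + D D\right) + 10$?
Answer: $\frac{1}{50811} \approx 1.9681 \cdot 10^{-5}$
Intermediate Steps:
$b{\left(D \right)} = 10 + 2 D^{2}$ ($b{\left(D \right)} = \left(D^{2} + D^{2}\right) + 10 = 2 D^{2} + 10 = 10 + 2 D^{2}$)
$W{\left(h,o \right)} = 1 - 2 o$ ($W{\left(h,o \right)} = - 2 o + 1 = 1 - 2 o$)
$\frac{1}{W{\left(-3,10 \right)} \left(b{\left(4 \right)} - 36\right) + 50925} = \frac{1}{\left(1 - 20\right) \left(\left(10 + 2 \cdot 4^{2}\right) - 36\right) + 50925} = \frac{1}{\left(1 - 20\right) \left(\left(10 + 2 \cdot 16\right) - 36\right) + 50925} = \frac{1}{- 19 \left(\left(10 + 32\right) - 36\right) + 50925} = \frac{1}{- 19 \left(42 - 36\right) + 50925} = \frac{1}{\left(-19\right) 6 + 50925} = \frac{1}{-114 + 50925} = \frac{1}{50811}$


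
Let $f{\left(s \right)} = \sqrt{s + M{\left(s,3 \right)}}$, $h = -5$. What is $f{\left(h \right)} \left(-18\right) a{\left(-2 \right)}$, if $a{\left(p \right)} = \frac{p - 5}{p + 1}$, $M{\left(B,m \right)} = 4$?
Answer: $- 126 i \approx - 126.0 i$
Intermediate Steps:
$a{\left(p \right)} = \frac{-5 + p}{1 + p}$
$f{\left(s \right)} = \sqrt{4 + s}$ ($f{\left(s \right)} = \sqrt{s + 4} = \sqrt{4 + s}$)
$f{\left(h \right)} \left(-18\right) a{\left(-2 \right)} = \sqrt{4 - 5} \left(-18\right) \frac{-5 - 2}{1 - 2} = \sqrt{-1} \left(-18\right) \frac{1}{-1} \left(-7\right) = i \left(-18\right) \left(\left(-1\right) \left(-7\right)\right) = - 18 i 7 = - 126 i$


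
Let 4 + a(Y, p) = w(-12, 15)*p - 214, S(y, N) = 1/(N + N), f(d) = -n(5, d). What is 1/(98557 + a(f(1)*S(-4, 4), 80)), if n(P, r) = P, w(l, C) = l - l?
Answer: 1/98339 ≈ 1.0169e-5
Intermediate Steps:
w(l, C) = 0
f(d) = -5 (f(d) = -1*5 = -5)
S(y, N) = 1/(2*N)
a(Y, p) = -218 (a(Y, p) = -4 + (0*p - 214) = -4 + (0 - 214) = -4 - 214 = -218)
1/(98557 + a(f(1)*S(-4, 4), 80)) = 1/(98557 - 218) = 1/98339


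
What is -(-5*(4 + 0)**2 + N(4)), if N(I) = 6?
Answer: 74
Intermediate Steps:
-(-5*(4 + 0)**2 + N(4)) = -(-5*(4 + 0)**2 + 6) = -(-5*4**2 + 6) = -(-5*16 + 6) = -(-80 + 6) = -1*(-74) = 74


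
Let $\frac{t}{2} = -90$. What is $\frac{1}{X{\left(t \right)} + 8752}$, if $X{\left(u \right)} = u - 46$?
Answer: $\frac{1}{8526} \approx 0.00011729$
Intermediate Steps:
$t = -180$ ($t = 2 \left(-90\right) = -180$)
$X{\left(u \right)} = -46 + u$ ($X{\left(u \right)} = u - 46 = -46 + u$)
$\frac{1}{X{\left(t \right)} + 8752} = \frac{1}{\left(-46 - 180\right) + 8752} = \frac{1}{-226 + 8752} = \frac{1}{8526}$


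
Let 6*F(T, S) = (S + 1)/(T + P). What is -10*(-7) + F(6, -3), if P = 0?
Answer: 1259/18 ≈ 69.944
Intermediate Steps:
F(T, S) = (1 + S)/(6*T) (F(T, S) = ((S + 1)/(T + 0))/6 = ((1 + S)/T)/6 = (1 + S)/(6*T))
-10*(-7) + F(6, -3) = -10*(-7) + (⅙)*(1 - 3)/6 = 70 + (⅙)*(⅙)*(-2) = 70 - 1/18 = 1259/18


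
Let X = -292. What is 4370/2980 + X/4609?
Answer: 1927117/1373482 ≈ 1.4031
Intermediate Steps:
4370/2980 + X/4609 = 4370/2980 - 292/4609 = 4370*(1/2980) - 292*1/4609 = 437/298 - 292/4609 = 1927117/1373482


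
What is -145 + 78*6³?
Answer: 16703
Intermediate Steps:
-145 + 78*6³ = -145 + 78*216 = -145 + 16848 = 16703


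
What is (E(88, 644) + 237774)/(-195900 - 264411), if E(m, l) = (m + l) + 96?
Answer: -79534/153437 ≈ -0.51835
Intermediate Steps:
E(m, l) = 96 + l + m (E(m, l) = (l + m) + 96 = 96 + l + m)
(E(88, 644) + 237774)/(-195900 - 264411) = ((96 + 644 + 88) + 237774)/(-195900 - 264411) = (828 + 237774)/(-460311) = 238602*(-1/460311) = -79534/153437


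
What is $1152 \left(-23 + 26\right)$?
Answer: $3456$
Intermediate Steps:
$1152 \left(-23 + 26\right) = 1152 \cdot 3 = 3456$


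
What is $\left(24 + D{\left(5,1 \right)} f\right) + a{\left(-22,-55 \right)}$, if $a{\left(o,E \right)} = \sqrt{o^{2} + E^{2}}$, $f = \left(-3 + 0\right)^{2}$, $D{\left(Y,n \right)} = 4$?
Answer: $60 + 11 \sqrt{29} \approx 119.24$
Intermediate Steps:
$f = 9$ ($f = \left(-3\right)^{2} = 9$)
$a{\left(o,E \right)} = \sqrt{E^{2} + o^{2}}$
$\left(24 + D{\left(5,1 \right)} f\right) + a{\left(-22,-55 \right)} = \left(24 + 4 \cdot 9\right) + \sqrt{\left(-55\right)^{2} + \left(-22\right)^{2}} = \left(24 + 36\right) + \sqrt{3025 + 484} = 60 + \sqrt{3509} = 60 + 11 \sqrt{29}$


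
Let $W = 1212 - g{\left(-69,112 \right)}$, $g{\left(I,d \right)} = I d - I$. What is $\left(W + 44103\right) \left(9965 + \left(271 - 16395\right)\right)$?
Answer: $-326266866$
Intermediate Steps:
$g{\left(I,d \right)} = - I + I d$
$W = 8871$ ($W = 1212 - - 69 \left(-1 + 112\right) = 1212 - \left(-69\right) 111 = 1212 - -7659 = 1212 + 7659 = 8871$)
$\left(W + 44103\right) \left(9965 + \left(271 - 16395\right)\right) = \left(8871 + 44103\right) \left(9965 + \left(271 - 16395\right)\right) = 52974 \left(9965 + \left(271 - 16395\right)\right) = 52974 \left(9965 - 16124\right) = 52974 \left(-6159\right) = -326266866$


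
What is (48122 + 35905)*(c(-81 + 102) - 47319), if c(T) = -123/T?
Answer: -27835960398/7 ≈ -3.9766e+9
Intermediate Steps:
(48122 + 35905)*(c(-81 + 102) - 47319) = (48122 + 35905)*(-123/(-81 + 102) - 47319) = 84027*(-123/21 - 47319) = 84027*(-123*1/21 - 47319) = 84027*(-41/7 - 47319) = 84027*(-331274/7) = -27835960398/7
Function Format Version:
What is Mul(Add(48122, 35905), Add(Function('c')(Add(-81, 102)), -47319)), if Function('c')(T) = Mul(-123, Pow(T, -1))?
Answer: Rational(-27835960398, 7) ≈ -3.9766e+9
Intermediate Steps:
Mul(Add(48122, 35905), Add(Function('c')(Add(-81, 102)), -47319)) = Mul(Add(48122, 35905), Add(Mul(-123, Pow(Add(-81, 102), -1)), -47319)) = Mul(84027, Add(Mul(-123, Pow(21, -1)), -47319)) = Mul(84027, Add(Mul(-123, Rational(1, 21)), -47319)) = Mul(84027, Add(Rational(-41, 7), -47319)) = Mul(84027, Rational(-331274, 7)) = Rational(-27835960398, 7)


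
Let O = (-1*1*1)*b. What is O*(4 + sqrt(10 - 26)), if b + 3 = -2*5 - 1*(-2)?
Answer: 44 + 44*I ≈ 44.0 + 44.0*I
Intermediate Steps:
b = -11 (b = -3 + (-2*5 - 1*(-2)) = -3 + (-10 + 2) = -3 - 8 = -11)
O = 11 (O = (-1*1*1)*(-11) = -1*1*(-11) = -1*(-11) = 11)
O*(4 + sqrt(10 - 26)) = 11*(4 + sqrt(10 - 26)) = 11*(4 + sqrt(-16)) = 11*(4 + 4*I) = 44 + 44*I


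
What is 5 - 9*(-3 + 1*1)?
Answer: 23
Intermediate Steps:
5 - 9*(-3 + 1*1) = 5 - 9*(-3 + 1) = 5 - 9*(-2) = 5 + 18 = 23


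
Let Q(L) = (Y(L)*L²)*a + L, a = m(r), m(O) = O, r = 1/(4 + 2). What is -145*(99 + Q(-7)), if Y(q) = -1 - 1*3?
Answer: -25810/3 ≈ -8603.3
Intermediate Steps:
Y(q) = -4 (Y(q) = -1 - 3 = -4)
r = ⅙ (r = 1/6 = ⅙ ≈ 0.16667)
a = ⅙ ≈ 0.16667
Q(L) = L - 2*L²/3 (Q(L) = -4*L²*(⅙) + L = -2*L²/3 + L = L - 2*L²/3)
-145*(99 + Q(-7)) = -145*(99 + (⅓)*(-7)*(3 - 2*(-7))) = -145*(99 + (⅓)*(-7)*(3 + 14)) = -145*(99 + (⅓)*(-7)*17) = -145*(99 - 119/3) = -145*178/3 = -25810/3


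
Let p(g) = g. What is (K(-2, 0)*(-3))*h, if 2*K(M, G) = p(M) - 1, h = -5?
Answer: -45/2 ≈ -22.500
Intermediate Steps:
K(M, G) = -½ + M/2 (K(M, G) = (M - 1)/2 = (-1 + M)/2 = -½ + M/2)
(K(-2, 0)*(-3))*h = ((-½ + (½)*(-2))*(-3))*(-5) = ((-½ - 1)*(-3))*(-5) = -3/2*(-3)*(-5) = (9/2)*(-5) = -45/2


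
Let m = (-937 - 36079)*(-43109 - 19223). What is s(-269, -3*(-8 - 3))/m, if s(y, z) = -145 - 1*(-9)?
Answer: -17/288410164 ≈ -5.8944e-8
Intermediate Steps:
s(y, z) = -136 (s(y, z) = -145 + 9 = -136)
m = 2307281312 (m = -37016*(-62332) = 2307281312)
s(-269, -3*(-8 - 3))/m = -136/2307281312 = -136*1/2307281312 = -17/288410164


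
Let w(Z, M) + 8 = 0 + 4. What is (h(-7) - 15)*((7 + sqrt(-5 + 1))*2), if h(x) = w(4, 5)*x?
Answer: 182 + 52*I ≈ 182.0 + 52.0*I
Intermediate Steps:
w(Z, M) = -4 (w(Z, M) = -8 + (0 + 4) = -8 + 4 = -4)
h(x) = -4*x
(h(-7) - 15)*((7 + sqrt(-5 + 1))*2) = (-4*(-7) - 15)*((7 + sqrt(-5 + 1))*2) = (28 - 15)*((7 + sqrt(-4))*2) = 13*((7 + 2*I)*2) = 13*(14 + 4*I) = 182 + 52*I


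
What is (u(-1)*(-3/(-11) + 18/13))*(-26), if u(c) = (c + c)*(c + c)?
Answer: -1896/11 ≈ -172.36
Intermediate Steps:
u(c) = 4*c² (u(c) = (2*c)*(2*c) = 4*c²)
(u(-1)*(-3/(-11) + 18/13))*(-26) = ((4*(-1)²)*(-3/(-11) + 18/13))*(-26) = ((4*1)*(-3*(-1/11) + 18*(1/13)))*(-26) = (4*(3/11 + 18/13))*(-26) = (4*(237/143))*(-26) = (948/143)*(-26) = -1896/11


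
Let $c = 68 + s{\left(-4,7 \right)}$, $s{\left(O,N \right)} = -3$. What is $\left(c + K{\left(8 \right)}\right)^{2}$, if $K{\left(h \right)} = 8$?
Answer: $5329$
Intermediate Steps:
$c = 65$ ($c = 68 - 3 = 65$)
$\left(c + K{\left(8 \right)}\right)^{2} = \left(65 + 8\right)^{2} = 73^{2} = 5329$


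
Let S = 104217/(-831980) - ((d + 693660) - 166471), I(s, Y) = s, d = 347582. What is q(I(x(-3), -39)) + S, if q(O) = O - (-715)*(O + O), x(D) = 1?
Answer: -726601517417/831980 ≈ -8.7334e+5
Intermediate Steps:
q(O) = 1431*O (q(O) = O - (-715)*2*O = O - (-1430)*O = O + 1430*O = 1431*O)
S = -727792080797/831980 (S = 104217/(-831980) - ((347582 + 693660) - 166471) = 104217*(-1/831980) - (1041242 - 166471) = -104217/831980 - 1*874771 = -104217/831980 - 874771 = -727792080797/831980 ≈ -8.7477e+5)
q(I(x(-3), -39)) + S = 1431*1 - 727792080797/831980 = 1431 - 727792080797/831980 = -726601517417/831980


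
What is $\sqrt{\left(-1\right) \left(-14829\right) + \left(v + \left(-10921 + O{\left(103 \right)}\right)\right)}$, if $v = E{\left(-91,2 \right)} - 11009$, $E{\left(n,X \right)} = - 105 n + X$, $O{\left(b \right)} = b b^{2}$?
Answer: $3 \sqrt{121687} \approx 1046.5$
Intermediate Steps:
$O{\left(b \right)} = b^{3}$
$E{\left(n,X \right)} = X - 105 n$
$v = -1452$ ($v = \left(2 - -9555\right) - 11009 = \left(2 + 9555\right) - 11009 = 9557 - 11009 = -1452$)
$\sqrt{\left(-1\right) \left(-14829\right) + \left(v + \left(-10921 + O{\left(103 \right)}\right)\right)} = \sqrt{\left(-1\right) \left(-14829\right) - \left(12373 - 1092727\right)} = \sqrt{14829 + \left(-1452 + \left(-10921 + 1092727\right)\right)} = \sqrt{14829 + \left(-1452 + 1081806\right)} = \sqrt{14829 + 1080354} = \sqrt{1095183} = 3 \sqrt{121687}$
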